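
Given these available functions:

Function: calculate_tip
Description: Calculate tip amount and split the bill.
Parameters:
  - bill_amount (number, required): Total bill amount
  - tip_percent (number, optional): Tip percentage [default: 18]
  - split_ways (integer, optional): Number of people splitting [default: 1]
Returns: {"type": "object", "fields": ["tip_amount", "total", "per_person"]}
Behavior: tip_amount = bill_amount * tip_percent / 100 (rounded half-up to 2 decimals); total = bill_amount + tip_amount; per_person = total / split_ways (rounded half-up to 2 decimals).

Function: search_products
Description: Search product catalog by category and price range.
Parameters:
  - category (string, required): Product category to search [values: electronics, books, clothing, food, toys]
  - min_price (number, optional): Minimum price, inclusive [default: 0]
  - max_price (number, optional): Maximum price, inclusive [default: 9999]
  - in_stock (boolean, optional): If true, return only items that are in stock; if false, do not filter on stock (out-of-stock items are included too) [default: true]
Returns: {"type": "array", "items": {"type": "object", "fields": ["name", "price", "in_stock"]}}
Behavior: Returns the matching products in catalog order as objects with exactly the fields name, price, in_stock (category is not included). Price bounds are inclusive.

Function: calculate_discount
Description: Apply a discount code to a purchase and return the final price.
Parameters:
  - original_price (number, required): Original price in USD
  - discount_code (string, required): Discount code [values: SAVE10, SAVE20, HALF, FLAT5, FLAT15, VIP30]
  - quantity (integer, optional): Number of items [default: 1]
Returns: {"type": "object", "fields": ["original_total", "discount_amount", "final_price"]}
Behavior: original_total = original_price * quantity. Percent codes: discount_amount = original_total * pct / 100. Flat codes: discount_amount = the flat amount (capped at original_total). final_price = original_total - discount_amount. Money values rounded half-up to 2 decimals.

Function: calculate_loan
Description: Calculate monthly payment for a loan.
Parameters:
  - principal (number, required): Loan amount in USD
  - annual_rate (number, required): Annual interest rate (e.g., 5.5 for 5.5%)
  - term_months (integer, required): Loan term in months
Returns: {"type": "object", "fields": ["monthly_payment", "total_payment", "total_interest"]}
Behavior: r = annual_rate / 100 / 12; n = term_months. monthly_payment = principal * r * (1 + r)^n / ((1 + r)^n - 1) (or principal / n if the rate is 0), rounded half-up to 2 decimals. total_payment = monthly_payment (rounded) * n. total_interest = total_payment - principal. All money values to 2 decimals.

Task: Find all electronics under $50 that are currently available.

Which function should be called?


The task needs a function whose description is: Search product catalog by category and price range.
search_products


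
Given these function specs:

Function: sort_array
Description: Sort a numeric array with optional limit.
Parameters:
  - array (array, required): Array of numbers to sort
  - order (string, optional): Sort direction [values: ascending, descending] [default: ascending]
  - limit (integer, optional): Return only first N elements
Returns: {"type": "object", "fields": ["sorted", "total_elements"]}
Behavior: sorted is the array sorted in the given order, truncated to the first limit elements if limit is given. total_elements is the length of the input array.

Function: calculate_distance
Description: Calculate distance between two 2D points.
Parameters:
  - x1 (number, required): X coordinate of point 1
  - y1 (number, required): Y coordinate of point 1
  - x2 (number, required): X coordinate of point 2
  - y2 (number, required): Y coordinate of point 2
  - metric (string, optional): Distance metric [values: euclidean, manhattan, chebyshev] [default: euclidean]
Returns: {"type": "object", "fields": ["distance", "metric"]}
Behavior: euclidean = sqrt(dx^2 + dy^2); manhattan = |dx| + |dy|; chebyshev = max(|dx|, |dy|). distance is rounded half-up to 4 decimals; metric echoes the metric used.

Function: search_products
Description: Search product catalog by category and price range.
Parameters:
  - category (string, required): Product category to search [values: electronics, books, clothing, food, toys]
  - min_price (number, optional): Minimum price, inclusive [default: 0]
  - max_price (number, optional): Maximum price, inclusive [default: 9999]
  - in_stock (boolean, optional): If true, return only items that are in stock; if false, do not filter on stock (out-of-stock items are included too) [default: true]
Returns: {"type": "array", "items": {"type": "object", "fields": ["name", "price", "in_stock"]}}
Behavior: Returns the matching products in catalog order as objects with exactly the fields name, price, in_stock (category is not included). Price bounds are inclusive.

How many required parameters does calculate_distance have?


Parameters of calculate_distance: x1 (required), y1 (required), x2 (required), y2 (required), metric (optional)
Required count:
4


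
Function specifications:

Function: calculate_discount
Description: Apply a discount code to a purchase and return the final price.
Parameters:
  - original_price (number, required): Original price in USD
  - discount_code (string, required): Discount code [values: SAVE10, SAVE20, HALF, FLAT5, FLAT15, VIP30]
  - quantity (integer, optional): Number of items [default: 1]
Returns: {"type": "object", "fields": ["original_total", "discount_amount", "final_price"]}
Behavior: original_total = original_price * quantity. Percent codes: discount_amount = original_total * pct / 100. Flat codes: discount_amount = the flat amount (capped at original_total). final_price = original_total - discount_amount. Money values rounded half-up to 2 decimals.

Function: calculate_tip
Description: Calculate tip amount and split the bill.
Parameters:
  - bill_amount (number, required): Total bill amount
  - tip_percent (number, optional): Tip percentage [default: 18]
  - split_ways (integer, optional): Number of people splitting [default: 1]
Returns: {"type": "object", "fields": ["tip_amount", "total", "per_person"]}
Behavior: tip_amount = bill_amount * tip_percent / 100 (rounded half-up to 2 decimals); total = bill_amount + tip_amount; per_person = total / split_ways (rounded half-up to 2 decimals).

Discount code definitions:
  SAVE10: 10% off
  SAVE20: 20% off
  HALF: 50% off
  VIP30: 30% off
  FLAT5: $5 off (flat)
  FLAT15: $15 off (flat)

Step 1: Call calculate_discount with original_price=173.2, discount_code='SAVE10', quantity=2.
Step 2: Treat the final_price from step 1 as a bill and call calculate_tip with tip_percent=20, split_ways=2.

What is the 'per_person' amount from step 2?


Step 1: calculate_discount(original_price=173.2, discount_code=SAVE10, quantity=2)
  original_total = 173.2 * 2 = 346.40
  SAVE10 = 10% off: discount_amount = 346.40 * 10/100 = 34.64 -> 34.64
  final_price = 346.40 - 34.64 = 311.76
  -> final_price = 311.76
Step 2: calculate_tip(bill_amount=311.76, tip_percent=20, split_ways=2)
  tip_amount = 311.76 * 20/100 = 62.352 -> 62.35
  total = 311.76 + 62.35 = 374.11
  per_person = 374.11 / 2 = 187.055 -> 187.06
  -> per_person = 187.06
$187.06


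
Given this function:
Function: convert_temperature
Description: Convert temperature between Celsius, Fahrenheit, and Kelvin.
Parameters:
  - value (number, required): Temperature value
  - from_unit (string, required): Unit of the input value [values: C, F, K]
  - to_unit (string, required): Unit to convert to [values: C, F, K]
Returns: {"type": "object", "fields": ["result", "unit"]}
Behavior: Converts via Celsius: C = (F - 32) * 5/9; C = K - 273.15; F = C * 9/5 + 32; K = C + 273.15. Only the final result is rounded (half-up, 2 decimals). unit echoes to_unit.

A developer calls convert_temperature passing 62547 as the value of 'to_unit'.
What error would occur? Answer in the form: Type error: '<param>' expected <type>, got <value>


Spec: 'to_unit' is declared as string; 62547 is an integer.
Type error: 'to_unit' expected string, got 62547


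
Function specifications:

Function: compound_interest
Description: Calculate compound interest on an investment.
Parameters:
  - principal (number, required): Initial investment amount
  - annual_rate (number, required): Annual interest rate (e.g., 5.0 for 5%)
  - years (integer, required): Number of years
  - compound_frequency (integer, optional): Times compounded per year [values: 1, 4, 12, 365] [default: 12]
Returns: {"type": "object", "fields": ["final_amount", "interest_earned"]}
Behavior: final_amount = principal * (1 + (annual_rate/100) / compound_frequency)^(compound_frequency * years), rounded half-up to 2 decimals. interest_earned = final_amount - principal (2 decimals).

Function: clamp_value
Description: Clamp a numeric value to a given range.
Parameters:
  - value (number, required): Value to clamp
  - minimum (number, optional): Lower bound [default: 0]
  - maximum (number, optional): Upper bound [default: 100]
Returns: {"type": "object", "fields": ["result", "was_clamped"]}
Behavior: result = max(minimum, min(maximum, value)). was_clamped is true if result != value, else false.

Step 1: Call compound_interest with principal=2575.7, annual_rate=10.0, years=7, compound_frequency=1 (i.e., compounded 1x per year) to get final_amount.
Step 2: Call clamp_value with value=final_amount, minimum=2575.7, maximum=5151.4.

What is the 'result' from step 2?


Step 1: compound_interest
  rate per period = 10.0/100/1 = 0.1 (keep full precision); periods = 1 * 7 = 7
  (1 + 0.1)^7 = 1.9487171
  final_amount = 2575.7 * 1.9487171 = 5019.310634 -> 5019.31
  interest_earned = 5019.31 - 2575.70 = 2443.61
  -> final_amount = 5019.31
Step 2: clamp_value(value=5019.31, minimum=2575.7, maximum=5151.4)
  result = max(2575.7, min(5151.4, 5019.31)) = max(2575.7, 5019.31) = 5019.31
  was_clamped = (5019.31 != 5019.31) = false
  -> result = 5019.31
5019.31


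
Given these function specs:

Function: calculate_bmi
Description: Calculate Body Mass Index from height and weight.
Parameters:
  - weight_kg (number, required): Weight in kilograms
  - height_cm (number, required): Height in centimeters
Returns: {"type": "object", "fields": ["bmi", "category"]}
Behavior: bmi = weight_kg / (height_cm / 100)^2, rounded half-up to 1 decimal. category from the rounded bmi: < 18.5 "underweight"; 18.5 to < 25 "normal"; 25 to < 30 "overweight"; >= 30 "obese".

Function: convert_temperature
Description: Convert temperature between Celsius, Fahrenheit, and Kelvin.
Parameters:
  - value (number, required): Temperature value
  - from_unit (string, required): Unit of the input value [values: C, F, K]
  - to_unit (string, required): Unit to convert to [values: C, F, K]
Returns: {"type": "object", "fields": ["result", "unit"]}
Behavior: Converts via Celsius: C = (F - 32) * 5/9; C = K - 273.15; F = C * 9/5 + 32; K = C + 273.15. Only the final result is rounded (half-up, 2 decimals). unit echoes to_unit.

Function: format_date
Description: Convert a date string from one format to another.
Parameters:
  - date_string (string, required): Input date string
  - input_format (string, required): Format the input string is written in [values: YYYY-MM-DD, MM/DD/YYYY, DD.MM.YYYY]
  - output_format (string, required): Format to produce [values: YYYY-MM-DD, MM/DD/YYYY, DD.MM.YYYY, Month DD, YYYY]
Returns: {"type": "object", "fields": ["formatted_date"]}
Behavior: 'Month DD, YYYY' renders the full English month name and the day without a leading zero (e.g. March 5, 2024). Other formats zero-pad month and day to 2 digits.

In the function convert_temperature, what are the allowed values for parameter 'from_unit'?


The convert_temperature spec declares:
  - from_unit (string, required): Unit of the input value [values: C, F, K]
Allowed values:
C, F, K


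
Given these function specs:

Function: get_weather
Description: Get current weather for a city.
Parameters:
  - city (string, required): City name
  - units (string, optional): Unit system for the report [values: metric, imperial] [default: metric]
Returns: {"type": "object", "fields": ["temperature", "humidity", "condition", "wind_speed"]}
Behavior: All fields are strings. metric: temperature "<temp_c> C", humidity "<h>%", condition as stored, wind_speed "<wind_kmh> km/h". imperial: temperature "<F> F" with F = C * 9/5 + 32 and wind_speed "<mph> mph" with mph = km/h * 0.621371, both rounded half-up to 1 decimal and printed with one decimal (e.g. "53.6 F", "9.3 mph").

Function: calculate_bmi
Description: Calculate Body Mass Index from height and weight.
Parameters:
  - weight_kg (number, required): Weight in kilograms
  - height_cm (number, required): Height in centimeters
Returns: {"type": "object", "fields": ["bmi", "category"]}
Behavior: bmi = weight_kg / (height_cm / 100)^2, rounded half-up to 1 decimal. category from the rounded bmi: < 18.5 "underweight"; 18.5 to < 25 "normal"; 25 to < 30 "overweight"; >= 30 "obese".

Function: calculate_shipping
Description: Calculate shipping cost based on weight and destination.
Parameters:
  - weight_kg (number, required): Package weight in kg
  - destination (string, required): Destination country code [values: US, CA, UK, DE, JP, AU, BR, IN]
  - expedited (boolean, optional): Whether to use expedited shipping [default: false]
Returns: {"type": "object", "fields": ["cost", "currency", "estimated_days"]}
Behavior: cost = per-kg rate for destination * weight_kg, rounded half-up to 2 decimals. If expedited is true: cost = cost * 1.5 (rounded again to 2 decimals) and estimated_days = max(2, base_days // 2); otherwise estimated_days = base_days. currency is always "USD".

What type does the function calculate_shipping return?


The calculate_shipping spec declares Returns: {"type": "object", "fields": ["cost", "currency", "estimated_days"]}
Type:
object


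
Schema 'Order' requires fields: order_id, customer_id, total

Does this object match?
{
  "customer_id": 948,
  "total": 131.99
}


Checking required fields...
Missing: order_id
Invalid - missing required field 'order_id'


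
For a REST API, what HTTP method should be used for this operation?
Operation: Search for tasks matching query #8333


GET = read, POST = create, PUT = update/replace, DELETE = remove
This operation is a read.
GET


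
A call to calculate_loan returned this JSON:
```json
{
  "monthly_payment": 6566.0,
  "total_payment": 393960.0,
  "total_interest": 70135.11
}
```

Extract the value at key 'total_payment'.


393960.0


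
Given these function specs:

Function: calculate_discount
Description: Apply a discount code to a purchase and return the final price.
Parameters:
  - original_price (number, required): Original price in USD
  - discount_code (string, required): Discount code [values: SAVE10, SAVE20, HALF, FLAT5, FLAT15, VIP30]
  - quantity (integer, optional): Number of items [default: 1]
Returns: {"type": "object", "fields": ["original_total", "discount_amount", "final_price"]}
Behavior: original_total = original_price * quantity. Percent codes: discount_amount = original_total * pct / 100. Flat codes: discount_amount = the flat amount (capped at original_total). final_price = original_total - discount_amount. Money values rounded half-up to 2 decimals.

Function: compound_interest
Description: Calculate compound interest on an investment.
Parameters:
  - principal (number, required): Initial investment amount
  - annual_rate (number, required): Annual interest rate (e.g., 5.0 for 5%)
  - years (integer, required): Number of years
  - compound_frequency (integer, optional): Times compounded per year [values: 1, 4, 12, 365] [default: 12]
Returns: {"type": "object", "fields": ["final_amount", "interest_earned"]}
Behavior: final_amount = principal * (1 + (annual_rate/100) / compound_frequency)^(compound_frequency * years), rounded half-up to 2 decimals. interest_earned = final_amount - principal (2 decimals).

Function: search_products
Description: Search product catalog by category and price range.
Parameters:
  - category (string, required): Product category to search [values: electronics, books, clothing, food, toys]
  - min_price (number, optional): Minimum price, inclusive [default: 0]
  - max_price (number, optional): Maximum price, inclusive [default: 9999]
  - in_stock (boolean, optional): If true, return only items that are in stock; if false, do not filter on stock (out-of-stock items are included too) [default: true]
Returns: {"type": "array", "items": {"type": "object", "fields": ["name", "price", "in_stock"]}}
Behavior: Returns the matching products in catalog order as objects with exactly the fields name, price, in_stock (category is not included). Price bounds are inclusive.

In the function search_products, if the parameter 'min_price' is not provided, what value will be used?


The search_products spec declares:
  - min_price (number, optional): Minimum price, inclusive [default: 0]
Default:
0


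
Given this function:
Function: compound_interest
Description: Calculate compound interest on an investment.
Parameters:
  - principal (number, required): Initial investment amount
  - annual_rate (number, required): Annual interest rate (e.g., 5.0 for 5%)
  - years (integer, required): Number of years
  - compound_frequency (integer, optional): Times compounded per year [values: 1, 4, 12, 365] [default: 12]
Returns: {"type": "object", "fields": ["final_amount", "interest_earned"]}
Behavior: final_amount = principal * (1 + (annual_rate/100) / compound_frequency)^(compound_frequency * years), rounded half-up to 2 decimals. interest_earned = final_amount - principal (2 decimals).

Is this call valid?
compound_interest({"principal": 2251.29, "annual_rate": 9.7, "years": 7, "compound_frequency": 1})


Checking all required parameters present and types match... All valid.
Valid


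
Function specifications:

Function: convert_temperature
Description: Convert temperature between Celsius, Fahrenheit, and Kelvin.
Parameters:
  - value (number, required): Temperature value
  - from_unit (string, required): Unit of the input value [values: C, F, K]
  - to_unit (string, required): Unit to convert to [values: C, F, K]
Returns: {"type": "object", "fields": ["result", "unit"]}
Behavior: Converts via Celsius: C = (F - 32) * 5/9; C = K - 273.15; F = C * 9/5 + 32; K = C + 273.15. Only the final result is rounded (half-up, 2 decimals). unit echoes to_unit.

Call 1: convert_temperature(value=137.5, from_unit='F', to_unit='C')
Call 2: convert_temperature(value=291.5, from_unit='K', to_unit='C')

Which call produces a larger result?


Call 1:
  To C: (137.5 - 32) * 5/9 = 58.611111
  Target is C: 58.611111
  Round to 2 decimals: 58.61
  -> 58.61 C
Call 2:
  To C: 291.5 - 273.15 = 18.35
  Target is C: 18.35
  Round to 2 decimals: 18.35
  -> 18.35 C
Call 1 (58.61 C)


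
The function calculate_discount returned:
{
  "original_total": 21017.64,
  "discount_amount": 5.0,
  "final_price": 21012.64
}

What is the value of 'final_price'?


21012.64


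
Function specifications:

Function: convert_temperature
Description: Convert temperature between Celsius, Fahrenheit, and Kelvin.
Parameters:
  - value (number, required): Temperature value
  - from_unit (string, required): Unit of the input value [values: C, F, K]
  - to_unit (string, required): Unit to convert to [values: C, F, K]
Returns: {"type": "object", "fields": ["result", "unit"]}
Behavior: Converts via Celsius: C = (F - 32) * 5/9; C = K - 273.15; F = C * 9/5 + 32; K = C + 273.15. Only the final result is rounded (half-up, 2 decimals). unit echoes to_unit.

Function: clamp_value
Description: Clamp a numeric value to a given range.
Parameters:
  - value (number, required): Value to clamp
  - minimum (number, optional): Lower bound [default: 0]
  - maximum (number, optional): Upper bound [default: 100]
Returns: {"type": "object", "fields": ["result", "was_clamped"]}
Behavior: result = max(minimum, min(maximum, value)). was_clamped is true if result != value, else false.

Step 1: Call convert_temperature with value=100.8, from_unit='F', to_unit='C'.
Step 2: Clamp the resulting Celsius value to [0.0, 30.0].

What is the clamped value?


Step 1: convert_temperature(value=100.8, from_unit=F, to_unit=C)
  To C: (100.8 - 32) * 5/9 = 38.222222
  Target is C: 38.222222
  Round to 2 decimals: 38.22
  -> result = 38.22 C
Step 2: clamp_value(value=38.22, minimum=0.0, maximum=30.0)
  result = max(0.0, min(30.0, 38.22)) = max(0.0, 30.0) = 30.0
  was_clamped = (30.0 != 38.22) = true
  -> result = 30.0
30.0


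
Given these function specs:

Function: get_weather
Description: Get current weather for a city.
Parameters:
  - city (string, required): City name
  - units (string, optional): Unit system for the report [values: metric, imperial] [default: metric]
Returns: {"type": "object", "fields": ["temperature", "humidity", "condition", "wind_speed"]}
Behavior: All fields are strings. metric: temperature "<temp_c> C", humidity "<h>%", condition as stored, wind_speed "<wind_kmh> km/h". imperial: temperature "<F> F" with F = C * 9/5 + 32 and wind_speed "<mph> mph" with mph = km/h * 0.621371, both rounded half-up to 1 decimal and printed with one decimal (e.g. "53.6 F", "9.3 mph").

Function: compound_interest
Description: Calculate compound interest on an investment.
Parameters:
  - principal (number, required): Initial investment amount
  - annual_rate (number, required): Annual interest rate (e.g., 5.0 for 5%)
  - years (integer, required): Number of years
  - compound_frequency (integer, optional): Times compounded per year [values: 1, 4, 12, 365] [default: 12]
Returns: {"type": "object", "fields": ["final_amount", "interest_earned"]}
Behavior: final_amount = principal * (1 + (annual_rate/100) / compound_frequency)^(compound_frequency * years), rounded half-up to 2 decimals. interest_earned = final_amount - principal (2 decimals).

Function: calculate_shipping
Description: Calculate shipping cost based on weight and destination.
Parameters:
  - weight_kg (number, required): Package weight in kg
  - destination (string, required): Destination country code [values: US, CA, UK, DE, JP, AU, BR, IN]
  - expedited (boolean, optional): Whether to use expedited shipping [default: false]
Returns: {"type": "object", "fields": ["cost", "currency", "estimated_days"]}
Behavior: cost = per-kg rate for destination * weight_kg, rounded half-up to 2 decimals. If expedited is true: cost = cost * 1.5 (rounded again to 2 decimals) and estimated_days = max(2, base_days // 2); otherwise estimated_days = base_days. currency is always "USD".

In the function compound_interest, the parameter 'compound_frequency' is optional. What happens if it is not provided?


The compound_interest spec declares:
  - compound_frequency (integer, optional): Times compounded per year [values: 1, 4, 12, 365] [default: 12]
It defaults to 12


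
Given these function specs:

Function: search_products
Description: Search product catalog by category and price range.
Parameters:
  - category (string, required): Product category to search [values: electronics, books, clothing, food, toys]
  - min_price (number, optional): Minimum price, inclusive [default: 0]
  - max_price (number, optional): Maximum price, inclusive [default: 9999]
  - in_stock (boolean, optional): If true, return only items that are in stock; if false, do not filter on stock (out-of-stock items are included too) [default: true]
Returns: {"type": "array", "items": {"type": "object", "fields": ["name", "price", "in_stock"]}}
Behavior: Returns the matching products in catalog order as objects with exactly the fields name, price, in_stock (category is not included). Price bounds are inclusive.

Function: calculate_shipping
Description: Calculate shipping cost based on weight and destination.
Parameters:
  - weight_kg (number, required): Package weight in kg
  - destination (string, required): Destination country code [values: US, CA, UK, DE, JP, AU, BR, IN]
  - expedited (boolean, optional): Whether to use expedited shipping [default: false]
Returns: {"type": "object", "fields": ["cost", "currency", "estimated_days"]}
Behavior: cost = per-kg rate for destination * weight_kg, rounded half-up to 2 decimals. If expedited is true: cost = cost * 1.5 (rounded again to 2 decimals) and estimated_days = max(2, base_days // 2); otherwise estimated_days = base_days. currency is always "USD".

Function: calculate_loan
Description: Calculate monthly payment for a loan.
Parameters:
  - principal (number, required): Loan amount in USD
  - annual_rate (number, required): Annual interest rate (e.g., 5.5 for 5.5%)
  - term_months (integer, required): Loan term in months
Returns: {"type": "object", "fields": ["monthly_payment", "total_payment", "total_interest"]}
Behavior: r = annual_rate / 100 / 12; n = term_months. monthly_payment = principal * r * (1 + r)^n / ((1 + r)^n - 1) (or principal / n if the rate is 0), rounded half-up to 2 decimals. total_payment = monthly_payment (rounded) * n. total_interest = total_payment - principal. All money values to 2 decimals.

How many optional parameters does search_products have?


Parameters of search_products: category (required), min_price (optional), max_price (optional), in_stock (optional)
Optional count:
3


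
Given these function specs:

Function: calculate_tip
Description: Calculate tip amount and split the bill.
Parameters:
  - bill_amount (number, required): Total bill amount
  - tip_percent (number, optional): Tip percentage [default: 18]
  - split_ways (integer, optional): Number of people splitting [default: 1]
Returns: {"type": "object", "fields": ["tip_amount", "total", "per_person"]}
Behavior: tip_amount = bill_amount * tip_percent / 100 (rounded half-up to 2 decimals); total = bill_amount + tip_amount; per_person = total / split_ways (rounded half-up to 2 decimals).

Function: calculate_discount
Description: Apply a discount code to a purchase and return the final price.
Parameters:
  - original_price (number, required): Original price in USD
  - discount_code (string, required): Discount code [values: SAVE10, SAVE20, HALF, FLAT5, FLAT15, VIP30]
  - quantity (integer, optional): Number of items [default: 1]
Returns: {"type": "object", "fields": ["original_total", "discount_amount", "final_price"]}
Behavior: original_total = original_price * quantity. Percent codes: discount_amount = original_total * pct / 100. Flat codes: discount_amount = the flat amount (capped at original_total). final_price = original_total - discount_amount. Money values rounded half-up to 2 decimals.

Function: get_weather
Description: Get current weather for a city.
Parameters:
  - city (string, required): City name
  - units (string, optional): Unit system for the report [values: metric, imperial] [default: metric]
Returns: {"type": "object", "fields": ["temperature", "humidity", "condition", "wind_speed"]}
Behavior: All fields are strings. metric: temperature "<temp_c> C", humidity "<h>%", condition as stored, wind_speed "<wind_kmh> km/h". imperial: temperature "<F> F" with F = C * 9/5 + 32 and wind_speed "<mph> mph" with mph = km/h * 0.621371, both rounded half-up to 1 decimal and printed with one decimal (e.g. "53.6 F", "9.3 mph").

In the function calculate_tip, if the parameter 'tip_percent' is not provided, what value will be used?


The calculate_tip spec declares:
  - tip_percent (number, optional): Tip percentage [default: 18]
Default:
18


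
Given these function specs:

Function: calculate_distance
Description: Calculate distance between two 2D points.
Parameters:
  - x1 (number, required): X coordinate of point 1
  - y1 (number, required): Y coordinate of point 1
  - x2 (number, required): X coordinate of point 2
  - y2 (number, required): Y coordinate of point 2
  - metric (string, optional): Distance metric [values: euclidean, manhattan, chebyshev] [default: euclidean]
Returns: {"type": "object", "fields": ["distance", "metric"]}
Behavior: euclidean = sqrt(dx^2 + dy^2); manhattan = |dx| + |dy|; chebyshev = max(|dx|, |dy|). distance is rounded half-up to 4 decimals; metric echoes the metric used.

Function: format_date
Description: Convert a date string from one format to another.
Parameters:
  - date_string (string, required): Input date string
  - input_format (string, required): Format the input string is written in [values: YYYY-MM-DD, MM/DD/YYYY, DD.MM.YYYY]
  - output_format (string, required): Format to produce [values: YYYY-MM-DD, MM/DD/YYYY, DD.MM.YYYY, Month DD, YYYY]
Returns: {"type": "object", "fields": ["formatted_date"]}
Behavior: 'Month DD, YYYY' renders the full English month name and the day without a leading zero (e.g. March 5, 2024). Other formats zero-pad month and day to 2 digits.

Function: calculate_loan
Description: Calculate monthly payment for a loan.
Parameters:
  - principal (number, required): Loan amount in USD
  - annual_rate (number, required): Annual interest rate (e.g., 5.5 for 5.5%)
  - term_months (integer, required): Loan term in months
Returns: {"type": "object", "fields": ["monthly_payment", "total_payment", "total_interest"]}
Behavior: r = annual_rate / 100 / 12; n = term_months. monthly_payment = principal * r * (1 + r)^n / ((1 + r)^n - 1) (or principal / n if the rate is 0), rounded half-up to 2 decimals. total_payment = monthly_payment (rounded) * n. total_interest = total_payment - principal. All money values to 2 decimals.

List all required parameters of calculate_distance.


Parameters of calculate_distance and their required/optional flag:
  x1: required
  y1: required
  x2: required
  y2: required
  metric: optional
x1, x2, y1, y2


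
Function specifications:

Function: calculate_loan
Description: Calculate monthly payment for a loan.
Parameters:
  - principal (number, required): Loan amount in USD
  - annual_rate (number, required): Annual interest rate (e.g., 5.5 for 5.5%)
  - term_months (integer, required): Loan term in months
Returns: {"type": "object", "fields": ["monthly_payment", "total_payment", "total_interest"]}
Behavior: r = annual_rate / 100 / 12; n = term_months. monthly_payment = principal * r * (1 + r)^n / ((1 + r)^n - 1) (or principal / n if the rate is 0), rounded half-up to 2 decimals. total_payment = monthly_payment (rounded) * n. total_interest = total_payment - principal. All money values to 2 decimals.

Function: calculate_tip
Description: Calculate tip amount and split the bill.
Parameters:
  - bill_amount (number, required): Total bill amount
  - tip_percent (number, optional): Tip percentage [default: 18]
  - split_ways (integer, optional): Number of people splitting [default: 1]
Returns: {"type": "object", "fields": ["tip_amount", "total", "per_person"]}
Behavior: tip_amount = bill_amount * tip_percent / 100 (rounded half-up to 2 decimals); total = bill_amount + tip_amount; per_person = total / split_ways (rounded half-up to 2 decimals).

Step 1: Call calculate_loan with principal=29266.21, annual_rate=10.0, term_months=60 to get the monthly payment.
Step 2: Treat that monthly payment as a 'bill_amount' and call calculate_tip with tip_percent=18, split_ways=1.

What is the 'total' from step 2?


Step 1: calculate_loan(principal=29266.21, annual_rate=10.0, term_months=60)
  r = 10.0 / 100 / 12 = 0.008333333333 (keep full precision)
  (1 + r)^60 = 1.64530893
  monthly_payment = 29266.21 * 0.008333333333 * 1.64530893 / (1.64530893 - 1) = 621.820472 -> 621.82
  total_payment = 621.82 * 60 = 37309.20
  total_interest = 37309.20 - 29266.21 = 8042.99
  -> monthly_payment = 621.82
Step 2: calculate_tip(bill_amount=621.82, tip_percent=18, split_ways=1)
  tip_amount = 621.82 * 18/100 = 111.9276 -> 111.93
  total = 621.82 + 111.93 = 733.75
  per_person = 733.75 / 1 = 733.75 -> 733.75
  -> total = 733.75
$733.75


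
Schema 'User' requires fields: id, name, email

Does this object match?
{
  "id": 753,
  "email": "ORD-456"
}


Checking required fields...
Missing: name
Invalid - missing required field 'name'


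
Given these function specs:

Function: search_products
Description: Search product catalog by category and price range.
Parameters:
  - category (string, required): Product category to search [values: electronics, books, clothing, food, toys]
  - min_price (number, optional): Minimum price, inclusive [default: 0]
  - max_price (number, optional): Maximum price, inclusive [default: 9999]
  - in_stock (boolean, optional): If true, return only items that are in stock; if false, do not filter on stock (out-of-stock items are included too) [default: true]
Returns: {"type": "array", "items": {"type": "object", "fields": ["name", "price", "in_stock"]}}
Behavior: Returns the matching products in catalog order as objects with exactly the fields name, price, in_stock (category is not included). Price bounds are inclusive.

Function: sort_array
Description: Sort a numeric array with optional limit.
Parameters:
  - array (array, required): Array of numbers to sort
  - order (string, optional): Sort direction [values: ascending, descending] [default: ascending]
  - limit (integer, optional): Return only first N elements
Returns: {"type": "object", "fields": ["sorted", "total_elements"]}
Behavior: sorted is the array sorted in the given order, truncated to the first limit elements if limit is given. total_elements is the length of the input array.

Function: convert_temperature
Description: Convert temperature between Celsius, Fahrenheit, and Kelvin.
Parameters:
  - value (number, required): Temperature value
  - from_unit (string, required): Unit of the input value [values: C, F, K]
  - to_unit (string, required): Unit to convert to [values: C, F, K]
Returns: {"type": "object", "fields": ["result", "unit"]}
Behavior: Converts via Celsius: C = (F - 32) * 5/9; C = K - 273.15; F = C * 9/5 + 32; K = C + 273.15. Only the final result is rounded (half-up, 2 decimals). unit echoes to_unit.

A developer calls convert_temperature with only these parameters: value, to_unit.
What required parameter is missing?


Required parameters: value, from_unit, to_unit
Provided: value, to_unit
Missing: from_unit
from_unit


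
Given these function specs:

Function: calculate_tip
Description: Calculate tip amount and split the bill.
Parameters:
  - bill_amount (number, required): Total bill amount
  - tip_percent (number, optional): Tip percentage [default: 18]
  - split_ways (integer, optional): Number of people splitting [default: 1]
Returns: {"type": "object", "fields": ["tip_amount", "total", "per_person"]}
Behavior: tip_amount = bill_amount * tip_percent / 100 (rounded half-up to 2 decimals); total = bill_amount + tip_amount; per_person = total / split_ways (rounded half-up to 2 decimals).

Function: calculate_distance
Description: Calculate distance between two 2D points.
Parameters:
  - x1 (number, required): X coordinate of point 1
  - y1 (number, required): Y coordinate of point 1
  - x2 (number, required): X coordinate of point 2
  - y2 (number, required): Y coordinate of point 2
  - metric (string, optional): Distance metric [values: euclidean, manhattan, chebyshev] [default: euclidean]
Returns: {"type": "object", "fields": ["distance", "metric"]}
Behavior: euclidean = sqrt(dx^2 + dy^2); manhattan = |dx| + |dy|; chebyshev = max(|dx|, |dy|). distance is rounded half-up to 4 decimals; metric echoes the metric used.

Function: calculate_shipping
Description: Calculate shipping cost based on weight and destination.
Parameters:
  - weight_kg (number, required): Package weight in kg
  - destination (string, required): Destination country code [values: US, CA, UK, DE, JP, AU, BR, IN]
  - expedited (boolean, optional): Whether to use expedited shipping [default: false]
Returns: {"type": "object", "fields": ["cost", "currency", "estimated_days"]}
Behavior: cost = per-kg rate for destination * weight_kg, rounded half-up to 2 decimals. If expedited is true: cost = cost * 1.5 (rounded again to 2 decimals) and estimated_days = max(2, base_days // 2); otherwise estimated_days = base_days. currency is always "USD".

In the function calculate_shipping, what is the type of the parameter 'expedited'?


The calculate_shipping spec declares:
  - expedited (boolean, optional): Whether to use expedited shipping [default: false]
Type:
boolean


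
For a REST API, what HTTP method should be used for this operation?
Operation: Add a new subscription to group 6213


GET = read, POST = create, PUT = update/replace, DELETE = remove
This operation is a create.
POST


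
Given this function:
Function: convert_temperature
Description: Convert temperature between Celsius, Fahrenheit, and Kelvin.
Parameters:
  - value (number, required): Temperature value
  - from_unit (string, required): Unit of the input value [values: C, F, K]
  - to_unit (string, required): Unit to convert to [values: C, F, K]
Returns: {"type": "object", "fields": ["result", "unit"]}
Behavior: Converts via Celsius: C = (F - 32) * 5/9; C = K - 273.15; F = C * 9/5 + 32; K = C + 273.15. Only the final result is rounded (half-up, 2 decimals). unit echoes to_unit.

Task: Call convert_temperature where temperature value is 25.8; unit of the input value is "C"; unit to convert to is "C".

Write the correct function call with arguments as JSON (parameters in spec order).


Mapping each described value to its parameter name:
  'Temperature value' -> value = 25.8
  'Unit of the input value' -> from_unit = "C"
  'Unit to convert to' -> to_unit = "C"
convert_temperature({"value": 25.8, "from_unit": "C", "to_unit": "C"})


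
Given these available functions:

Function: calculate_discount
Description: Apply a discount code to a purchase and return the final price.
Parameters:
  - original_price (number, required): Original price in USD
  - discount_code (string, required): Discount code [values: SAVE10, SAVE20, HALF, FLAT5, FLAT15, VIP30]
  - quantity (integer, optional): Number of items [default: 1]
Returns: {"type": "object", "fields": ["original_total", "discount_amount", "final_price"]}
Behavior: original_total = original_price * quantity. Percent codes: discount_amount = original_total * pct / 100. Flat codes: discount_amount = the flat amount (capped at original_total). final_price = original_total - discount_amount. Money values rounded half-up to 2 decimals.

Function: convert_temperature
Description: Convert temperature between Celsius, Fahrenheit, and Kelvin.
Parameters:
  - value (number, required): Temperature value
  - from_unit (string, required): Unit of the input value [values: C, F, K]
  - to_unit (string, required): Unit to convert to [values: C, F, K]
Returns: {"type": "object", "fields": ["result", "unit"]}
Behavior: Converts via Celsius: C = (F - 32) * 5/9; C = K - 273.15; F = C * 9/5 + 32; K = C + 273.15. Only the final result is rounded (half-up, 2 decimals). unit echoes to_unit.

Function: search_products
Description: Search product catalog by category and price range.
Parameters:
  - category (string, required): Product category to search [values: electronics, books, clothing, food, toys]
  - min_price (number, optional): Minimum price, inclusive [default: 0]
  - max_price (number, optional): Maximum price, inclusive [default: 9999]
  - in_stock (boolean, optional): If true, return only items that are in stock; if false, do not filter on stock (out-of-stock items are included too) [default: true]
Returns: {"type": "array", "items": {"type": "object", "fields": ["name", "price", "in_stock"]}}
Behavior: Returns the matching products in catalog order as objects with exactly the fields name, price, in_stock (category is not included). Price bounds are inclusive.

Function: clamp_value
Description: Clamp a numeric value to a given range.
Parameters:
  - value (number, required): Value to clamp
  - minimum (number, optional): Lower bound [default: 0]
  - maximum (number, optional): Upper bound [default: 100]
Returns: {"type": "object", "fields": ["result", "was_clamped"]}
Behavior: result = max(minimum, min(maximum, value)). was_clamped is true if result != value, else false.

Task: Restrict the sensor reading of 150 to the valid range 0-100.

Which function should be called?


The task needs a function whose description is: Clamp a numeric value to a given range.
clamp_value


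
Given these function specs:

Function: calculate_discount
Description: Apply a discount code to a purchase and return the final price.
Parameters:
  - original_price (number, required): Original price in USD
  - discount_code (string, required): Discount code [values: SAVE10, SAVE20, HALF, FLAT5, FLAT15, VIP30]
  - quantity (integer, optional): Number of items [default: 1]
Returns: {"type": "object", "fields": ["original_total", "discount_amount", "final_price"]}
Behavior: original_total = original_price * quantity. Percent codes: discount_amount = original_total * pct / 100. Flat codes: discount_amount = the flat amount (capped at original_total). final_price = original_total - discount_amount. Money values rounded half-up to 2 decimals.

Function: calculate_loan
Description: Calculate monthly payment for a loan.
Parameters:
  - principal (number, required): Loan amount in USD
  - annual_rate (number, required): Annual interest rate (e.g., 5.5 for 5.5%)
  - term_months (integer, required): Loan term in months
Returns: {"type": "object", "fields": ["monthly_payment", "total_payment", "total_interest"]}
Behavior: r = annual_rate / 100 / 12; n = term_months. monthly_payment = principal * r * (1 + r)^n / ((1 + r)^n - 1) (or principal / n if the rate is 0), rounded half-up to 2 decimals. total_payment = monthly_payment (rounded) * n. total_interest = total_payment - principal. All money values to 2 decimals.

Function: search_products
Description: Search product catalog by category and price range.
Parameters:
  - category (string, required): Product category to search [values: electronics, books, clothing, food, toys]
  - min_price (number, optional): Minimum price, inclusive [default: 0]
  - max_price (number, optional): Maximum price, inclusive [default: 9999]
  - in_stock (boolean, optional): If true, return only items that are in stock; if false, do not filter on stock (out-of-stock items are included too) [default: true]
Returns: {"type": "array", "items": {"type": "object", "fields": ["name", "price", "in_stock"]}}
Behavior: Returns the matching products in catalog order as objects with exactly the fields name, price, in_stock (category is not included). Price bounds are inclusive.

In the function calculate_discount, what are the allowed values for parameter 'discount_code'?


The calculate_discount spec declares:
  - discount_code (string, required): Discount code [values: SAVE10, SAVE20, HALF, FLAT5, FLAT15, VIP30]
Allowed values:
SAVE10, SAVE20, HALF, FLAT5, FLAT15, VIP30
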